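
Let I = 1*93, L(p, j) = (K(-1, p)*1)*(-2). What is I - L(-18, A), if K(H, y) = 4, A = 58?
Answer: 101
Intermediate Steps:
L(p, j) = -8 (L(p, j) = (4*1)*(-2) = 4*(-2) = -8)
I = 93
I - L(-18, A) = 93 - 1*(-8) = 93 + 8 = 101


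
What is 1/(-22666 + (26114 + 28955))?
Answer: 1/32403 ≈ 3.0861e-5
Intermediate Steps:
1/(-22666 + (26114 + 28955)) = 1/(-22666 + 55069) = 1/32403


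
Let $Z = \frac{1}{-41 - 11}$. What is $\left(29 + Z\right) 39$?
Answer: $\frac{4521}{4} \approx 1130.3$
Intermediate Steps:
$Z = - \frac{1}{52}$ ($Z = \frac{1}{-52} = - \frac{1}{52} \approx -0.019231$)
$\left(29 + Z\right) 39 = \left(29 - \frac{1}{52}\right) 39 = \frac{1507}{52} \cdot 39 = \frac{4521}{4}$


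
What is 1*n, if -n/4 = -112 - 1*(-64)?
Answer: 192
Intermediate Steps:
n = 192 (n = -4*(-112 - 1*(-64)) = -4*(-112 + 64) = -4*(-48) = 192)
1*n = 1*192 = 192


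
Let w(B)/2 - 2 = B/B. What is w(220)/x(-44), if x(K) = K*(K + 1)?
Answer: 3/946 ≈ 0.0031712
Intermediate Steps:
w(B) = 6 (w(B) = 4 + 2*(B/B) = 4 + 2*1 = 4 + 2 = 6)
x(K) = K*(1 + K)
w(220)/x(-44) = 6/((-44*(1 - 44))) = 6/((-44*(-43))) = 6/1892 = 6*(1/1892) = 3/946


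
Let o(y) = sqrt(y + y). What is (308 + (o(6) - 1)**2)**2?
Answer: 103089 - 2568*sqrt(3) ≈ 98641.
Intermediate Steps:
o(y) = sqrt(2)*sqrt(y) (o(y) = sqrt(2*y) = sqrt(2)*sqrt(y))
(308 + (o(6) - 1)**2)**2 = (308 + (sqrt(2)*sqrt(6) - 1)**2)**2 = (308 + (2*sqrt(3) - 1)**2)**2 = (308 + (-1 + 2*sqrt(3))**2)**2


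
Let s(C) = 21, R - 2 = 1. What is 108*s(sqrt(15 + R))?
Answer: 2268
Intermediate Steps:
R = 3 (R = 2 + 1 = 3)
108*s(sqrt(15 + R)) = 108*21 = 2268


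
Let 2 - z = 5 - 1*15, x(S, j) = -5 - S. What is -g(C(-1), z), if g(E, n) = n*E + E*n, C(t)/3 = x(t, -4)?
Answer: 288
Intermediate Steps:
C(t) = -15 - 3*t (C(t) = 3*(-5 - t) = -15 - 3*t)
z = 12 (z = 2 - (5 - 1*15) = 2 - (5 - 15) = 2 - 1*(-10) = 2 + 10 = 12)
g(E, n) = 2*E*n (g(E, n) = E*n + E*n = 2*E*n)
-g(C(-1), z) = -2*(-15 - 3*(-1))*12 = -2*(-15 + 3)*12 = -2*(-12)*12 = -1*(-288) = 288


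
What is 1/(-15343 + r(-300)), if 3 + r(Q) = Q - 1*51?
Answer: -1/15697 ≈ -6.3706e-5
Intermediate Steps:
r(Q) = -54 + Q (r(Q) = -3 + (Q - 1*51) = -3 + (Q - 51) = -3 + (-51 + Q) = -54 + Q)
1/(-15343 + r(-300)) = 1/(-15343 + (-54 - 300)) = 1/(-15343 - 354) = 1/(-15697) = -1/15697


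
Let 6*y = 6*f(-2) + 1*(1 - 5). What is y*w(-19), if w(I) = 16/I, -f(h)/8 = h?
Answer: -736/57 ≈ -12.912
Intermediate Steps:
f(h) = -8*h
y = 46/3 (y = (6*(-8*(-2)) + 1*(1 - 5))/6 = (6*16 + 1*(-4))/6 = (96 - 4)/6 = (⅙)*92 = 46/3 ≈ 15.333)
y*w(-19) = 46*(16/(-19))/3 = 46*(16*(-1/19))/3 = (46/3)*(-16/19) = -736/57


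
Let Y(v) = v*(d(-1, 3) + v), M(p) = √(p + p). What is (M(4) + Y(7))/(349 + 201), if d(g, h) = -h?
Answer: 14/275 + √2/275 ≈ 0.056052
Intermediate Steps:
M(p) = √2*√p (M(p) = √(2*p) = √2*√p)
Y(v) = v*(-3 + v) (Y(v) = v*(-1*3 + v) = v*(-3 + v))
(M(4) + Y(7))/(349 + 201) = (√2*√4 + 7*(-3 + 7))/(349 + 201) = (√2*2 + 7*4)/550 = (2*√2 + 28)*(1/550) = (28 + 2*√2)*(1/550) = 14/275 + √2/275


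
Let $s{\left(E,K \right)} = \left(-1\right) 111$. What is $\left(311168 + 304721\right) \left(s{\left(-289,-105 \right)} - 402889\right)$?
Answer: $-248203267000$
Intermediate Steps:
$s{\left(E,K \right)} = -111$
$\left(311168 + 304721\right) \left(s{\left(-289,-105 \right)} - 402889\right) = \left(311168 + 304721\right) \left(-111 - 402889\right) = 615889 \left(-403000\right) = -248203267000$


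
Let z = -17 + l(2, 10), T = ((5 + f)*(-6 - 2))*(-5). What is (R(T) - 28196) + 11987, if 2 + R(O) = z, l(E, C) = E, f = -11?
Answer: -16226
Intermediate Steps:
T = -240 (T = ((5 - 11)*(-6 - 2))*(-5) = -6*(-8)*(-5) = 48*(-5) = -240)
z = -15 (z = -17 + 2 = -15)
R(O) = -17 (R(O) = -2 - 15 = -17)
(R(T) - 28196) + 11987 = (-17 - 28196) + 11987 = -28213 + 11987 = -16226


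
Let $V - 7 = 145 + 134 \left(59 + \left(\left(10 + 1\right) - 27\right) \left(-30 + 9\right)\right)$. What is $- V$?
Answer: $-53082$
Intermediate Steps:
$V = 53082$ ($V = 7 + \left(145 + 134 \left(59 + \left(\left(10 + 1\right) - 27\right) \left(-30 + 9\right)\right)\right) = 7 + \left(145 + 134 \left(59 + \left(11 - 27\right) \left(-21\right)\right)\right) = 7 + \left(145 + 134 \left(59 - -336\right)\right) = 7 + \left(145 + 134 \left(59 + 336\right)\right) = 7 + \left(145 + 134 \cdot 395\right) = 7 + \left(145 + 52930\right) = 7 + 53075 = 53082$)
$- V = \left(-1\right) 53082 = -53082$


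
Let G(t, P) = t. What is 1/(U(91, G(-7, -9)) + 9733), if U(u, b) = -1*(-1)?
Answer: 1/9734 ≈ 0.00010273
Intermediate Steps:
U(u, b) = 1
1/(U(91, G(-7, -9)) + 9733) = 1/(1 + 9733) = 1/9734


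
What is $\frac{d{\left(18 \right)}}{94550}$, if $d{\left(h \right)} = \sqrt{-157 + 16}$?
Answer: $\frac{i \sqrt{141}}{94550} \approx 0.00012559 i$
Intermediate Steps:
$d{\left(h \right)} = i \sqrt{141}$ ($d{\left(h \right)} = \sqrt{-141} = i \sqrt{141}$)
$\frac{d{\left(18 \right)}}{94550} = \frac{i \sqrt{141}}{94550}$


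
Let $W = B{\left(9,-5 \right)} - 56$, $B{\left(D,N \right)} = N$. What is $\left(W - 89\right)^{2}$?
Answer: $22500$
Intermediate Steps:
$W = -61$ ($W = -5 - 56 = -61$)
$\left(W - 89\right)^{2} = \left(-61 - 89\right)^{2} = \left(-150\right)^{2} = 22500$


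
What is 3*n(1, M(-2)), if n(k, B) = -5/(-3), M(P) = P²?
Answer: 5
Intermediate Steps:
n(k, B) = 5/3 (n(k, B) = -5*(-⅓) = 5/3)
3*n(1, M(-2)) = 3*(5/3) = 5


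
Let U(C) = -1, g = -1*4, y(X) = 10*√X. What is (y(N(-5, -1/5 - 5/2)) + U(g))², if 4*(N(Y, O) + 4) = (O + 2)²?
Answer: (2 - I*√1551)²/4 ≈ -386.75 - 39.383*I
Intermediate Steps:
N(Y, O) = -4 + (2 + O)²/4 (N(Y, O) = -4 + (O + 2)²/4 = -4 + (2 + O)²/4)
g = -4
(y(N(-5, -1/5 - 5/2)) + U(g))² = (10*√(-4 + (2 + (-1/5 - 5/2))²/4) - 1)² = (10*√(-4 + (2 + (-1*⅕ - 5*½))²/4) - 1)² = (10*√(-4 + (2 + (-⅕ - 5/2))²/4) - 1)² = (10*√(-4 + (2 - 27/10)²/4) - 1)² = (10*√(-4 + (-7/10)²/4) - 1)² = (10*√(-4 + (¼)*(49/100)) - 1)² = (10*√(-4 + 49/400) - 1)² = (10*√(-1551/400) - 1)² = (10*(I*√1551/20) - 1)² = (I*√1551/2 - 1)² = (-1 + I*√1551/2)²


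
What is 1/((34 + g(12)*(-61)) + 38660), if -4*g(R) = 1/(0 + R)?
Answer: 48/1857373 ≈ 2.5843e-5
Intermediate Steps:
g(R) = -1/(4*R) (g(R) = -1/(4*(0 + R)) = -1/(4*R))
1/((34 + g(12)*(-61)) + 38660) = 1/((34 - ¼/12*(-61)) + 38660) = 1/((34 - ¼*1/12*(-61)) + 38660) = 1/((34 - 1/48*(-61)) + 38660) = 1/((34 + 61/48) + 38660) = 1/(1693/48 + 38660) = 1/(1857373/48) = 48/1857373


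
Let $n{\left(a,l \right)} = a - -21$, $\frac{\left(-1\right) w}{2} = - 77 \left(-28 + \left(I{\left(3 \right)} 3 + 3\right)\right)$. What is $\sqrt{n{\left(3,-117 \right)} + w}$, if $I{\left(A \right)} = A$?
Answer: $2 i \sqrt{610} \approx 49.396 i$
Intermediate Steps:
$w = -2464$ ($w = - 2 \left(- 77 \left(-28 + \left(3 \cdot 3 + 3\right)\right)\right) = - 2 \left(- 77 \left(-28 + \left(9 + 3\right)\right)\right) = - 2 \left(- 77 \left(-28 + 12\right)\right) = - 2 \left(\left(-77\right) \left(-16\right)\right) = \left(-2\right) 1232 = -2464$)
$n{\left(a,l \right)} = 21 + a$ ($n{\left(a,l \right)} = a + 21 = 21 + a$)
$\sqrt{n{\left(3,-117 \right)} + w} = \sqrt{\left(21 + 3\right) - 2464} = \sqrt{24 - 2464} = \sqrt{-2440} = 2 i \sqrt{610}$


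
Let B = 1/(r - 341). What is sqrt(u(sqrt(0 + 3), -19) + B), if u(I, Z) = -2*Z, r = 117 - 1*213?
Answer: 9*sqrt(89585)/437 ≈ 6.1642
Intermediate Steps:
r = -96 (r = 117 - 213 = -96)
B = -1/437 (B = 1/(-96 - 341) = 1/(-437) = -1/437 ≈ -0.0022883)
sqrt(u(sqrt(0 + 3), -19) + B) = sqrt(-2*(-19) - 1/437) = sqrt(38 - 1/437) = sqrt(16605/437) = 9*sqrt(89585)/437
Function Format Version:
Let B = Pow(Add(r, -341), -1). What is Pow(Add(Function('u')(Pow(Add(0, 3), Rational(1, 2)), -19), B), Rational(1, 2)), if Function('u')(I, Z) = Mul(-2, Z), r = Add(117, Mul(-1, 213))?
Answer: Mul(Rational(9, 437), Pow(89585, Rational(1, 2))) ≈ 6.1642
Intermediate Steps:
r = -96 (r = Add(117, -213) = -96)
B = Rational(-1, 437) (B = Pow(Add(-96, -341), -1) = Pow(-437, -1) = Rational(-1, 437) ≈ -0.0022883)
Pow(Add(Function('u')(Pow(Add(0, 3), Rational(1, 2)), -19), B), Rational(1, 2)) = Pow(Add(Mul(-2, -19), Rational(-1, 437)), Rational(1, 2)) = Pow(Add(38, Rational(-1, 437)), Rational(1, 2)) = Pow(Rational(16605, 437), Rational(1, 2)) = Mul(Rational(9, 437), Pow(89585, Rational(1, 2)))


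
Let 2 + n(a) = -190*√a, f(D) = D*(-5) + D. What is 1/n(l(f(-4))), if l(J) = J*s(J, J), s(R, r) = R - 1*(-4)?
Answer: 1/5775998 - 380*√5/2887999 ≈ -0.00029405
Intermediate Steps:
s(R, r) = 4 + R (s(R, r) = R + 4 = 4 + R)
f(D) = -4*D (f(D) = -5*D + D = -4*D)
l(J) = J*(4 + J)
n(a) = -2 - 190*√a
1/n(l(f(-4))) = 1/(-2 - 190*4*√(4 - 4*(-4))) = 1/(-2 - 190*4*√(4 + 16)) = 1/(-2 - 190*8*√5) = 1/(-2 - 1520*√5)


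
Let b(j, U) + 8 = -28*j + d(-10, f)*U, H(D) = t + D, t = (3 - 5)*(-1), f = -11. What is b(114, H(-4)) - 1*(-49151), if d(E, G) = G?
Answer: 45973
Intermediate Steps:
t = 2 (t = -2*(-1) = 2)
H(D) = 2 + D
b(j, U) = -8 - 28*j - 11*U (b(j, U) = -8 + (-28*j - 11*U) = -8 - 28*j - 11*U)
b(114, H(-4)) - 1*(-49151) = (-8 - 28*114 - 11*(2 - 4)) - 1*(-49151) = (-8 - 3192 - 11*(-2)) + 49151 = (-8 - 3192 + 22) + 49151 = -3178 + 49151 = 45973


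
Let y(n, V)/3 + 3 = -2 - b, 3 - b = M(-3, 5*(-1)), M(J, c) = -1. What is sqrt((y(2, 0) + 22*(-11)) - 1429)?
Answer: I*sqrt(1698) ≈ 41.207*I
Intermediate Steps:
b = 4 (b = 3 - 1*(-1) = 3 + 1 = 4)
y(n, V) = -27 (y(n, V) = -9 + 3*(-2 - 1*4) = -9 + 3*(-2 - 4) = -9 + 3*(-6) = -9 - 18 = -27)
sqrt((y(2, 0) + 22*(-11)) - 1429) = sqrt((-27 + 22*(-11)) - 1429) = sqrt((-27 - 242) - 1429) = sqrt(-269 - 1429) = sqrt(-1698) = I*sqrt(1698)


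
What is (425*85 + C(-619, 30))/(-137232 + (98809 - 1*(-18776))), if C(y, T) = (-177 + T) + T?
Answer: -36008/19647 ≈ -1.8327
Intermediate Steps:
C(y, T) = -177 + 2*T
(425*85 + C(-619, 30))/(-137232 + (98809 - 1*(-18776))) = (425*85 + (-177 + 2*30))/(-137232 + (98809 - 1*(-18776))) = (36125 + (-177 + 60))/(-137232 + (98809 + 18776)) = (36125 - 117)/(-137232 + 117585) = 36008/(-19647) = 36008*(-1/19647) = -36008/19647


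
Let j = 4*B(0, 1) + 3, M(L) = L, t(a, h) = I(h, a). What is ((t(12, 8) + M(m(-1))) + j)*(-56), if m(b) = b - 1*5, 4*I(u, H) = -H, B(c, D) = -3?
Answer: 1008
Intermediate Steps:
I(u, H) = -H/4 (I(u, H) = (-H)/4 = -H/4)
m(b) = -5 + b (m(b) = b - 5 = -5 + b)
t(a, h) = -a/4
j = -9 (j = 4*(-3) + 3 = -12 + 3 = -9)
((t(12, 8) + M(m(-1))) + j)*(-56) = ((-¼*12 + (-5 - 1)) - 9)*(-56) = ((-3 - 6) - 9)*(-56) = (-9 - 9)*(-56) = -18*(-56) = 1008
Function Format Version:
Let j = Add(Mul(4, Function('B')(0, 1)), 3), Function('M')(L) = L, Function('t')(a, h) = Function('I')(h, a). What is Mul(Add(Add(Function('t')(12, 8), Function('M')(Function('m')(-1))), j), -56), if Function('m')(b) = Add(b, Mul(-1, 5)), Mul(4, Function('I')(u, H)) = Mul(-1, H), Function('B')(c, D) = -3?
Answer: 1008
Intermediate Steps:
Function('I')(u, H) = Mul(Rational(-1, 4), H) (Function('I')(u, H) = Mul(Rational(1, 4), Mul(-1, H)) = Mul(Rational(-1, 4), H))
Function('m')(b) = Add(-5, b) (Function('m')(b) = Add(b, -5) = Add(-5, b))
Function('t')(a, h) = Mul(Rational(-1, 4), a)
j = -9 (j = Add(Mul(4, -3), 3) = Add(-12, 3) = -9)
Mul(Add(Add(Function('t')(12, 8), Function('M')(Function('m')(-1))), j), -56) = Mul(Add(Add(Mul(Rational(-1, 4), 12), Add(-5, -1)), -9), -56) = Mul(Add(Add(-3, -6), -9), -56) = Mul(Add(-9, -9), -56) = Mul(-18, -56) = 1008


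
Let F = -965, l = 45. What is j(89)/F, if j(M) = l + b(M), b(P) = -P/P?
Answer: -44/965 ≈ -0.045596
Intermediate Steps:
b(P) = -1 (b(P) = -1*1 = -1)
j(M) = 44 (j(M) = 45 - 1 = 44)
j(89)/F = 44/(-965) = -1/965*44 = -44/965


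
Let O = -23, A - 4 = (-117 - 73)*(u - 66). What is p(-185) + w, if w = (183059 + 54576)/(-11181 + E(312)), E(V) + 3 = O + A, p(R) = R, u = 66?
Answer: -2310190/11203 ≈ -206.21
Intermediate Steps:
A = 4 (A = 4 + (-117 - 73)*(66 - 66) = 4 - 190*0 = 4 + 0 = 4)
E(V) = -22 (E(V) = -3 + (-23 + 4) = -3 - 19 = -22)
w = -237635/11203 (w = (183059 + 54576)/(-11181 - 22) = 237635/(-11203) = 237635*(-1/11203) = -237635/11203 ≈ -21.212)
p(-185) + w = -185 - 237635/11203 = -2310190/11203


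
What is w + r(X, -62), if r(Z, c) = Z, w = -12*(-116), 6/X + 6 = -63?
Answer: 32014/23 ≈ 1391.9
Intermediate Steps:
X = -2/23 (X = 6/(-6 - 63) = 6/(-69) = 6*(-1/69) = -2/23 ≈ -0.086957)
w = 1392
w + r(X, -62) = 1392 - 2/23 = 32014/23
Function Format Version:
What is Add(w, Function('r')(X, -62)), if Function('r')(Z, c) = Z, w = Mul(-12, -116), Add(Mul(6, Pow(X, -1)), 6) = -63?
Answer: Rational(32014, 23) ≈ 1391.9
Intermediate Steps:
X = Rational(-2, 23) (X = Mul(6, Pow(Add(-6, -63), -1)) = Mul(6, Pow(-69, -1)) = Mul(6, Rational(-1, 69)) = Rational(-2, 23) ≈ -0.086957)
w = 1392
Add(w, Function('r')(X, -62)) = Add(1392, Rational(-2, 23)) = Rational(32014, 23)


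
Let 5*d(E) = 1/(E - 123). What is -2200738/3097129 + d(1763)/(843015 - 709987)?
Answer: -342947164163953/482634284031200 ≈ -0.71057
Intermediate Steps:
d(E) = 1/(5*(-123 + E)) (d(E) = 1/(5*(E - 123)) = 1/(5*(-123 + E)))
-2200738/3097129 + d(1763)/(843015 - 709987) = -2200738/3097129 + (1/(5*(-123 + 1763)))/(843015 - 709987) = -2200738*1/3097129 + ((1/5)/1640)/133028 = -2200738/3097129 + ((1/5)*(1/1640))*(1/133028) = -2200738/3097129 + (1/8200)*(1/133028) = -2200738/3097129 + 1/1090829600 = -342947164163953/482634284031200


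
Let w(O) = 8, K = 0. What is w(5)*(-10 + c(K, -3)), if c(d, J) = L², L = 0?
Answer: -80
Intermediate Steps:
c(d, J) = 0 (c(d, J) = 0² = 0)
w(5)*(-10 + c(K, -3)) = 8*(-10 + 0) = 8*(-10) = -80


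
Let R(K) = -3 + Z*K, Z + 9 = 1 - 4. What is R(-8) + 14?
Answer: 107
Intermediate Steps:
Z = -12 (Z = -9 + (1 - 4) = -9 - 3 = -12)
R(K) = -3 - 12*K
R(-8) + 14 = (-3 - 12*(-8)) + 14 = (-3 + 96) + 14 = 93 + 14 = 107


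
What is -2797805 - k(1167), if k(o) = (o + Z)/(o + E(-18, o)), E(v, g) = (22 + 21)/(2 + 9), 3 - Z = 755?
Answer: -7207146593/2576 ≈ -2.7978e+6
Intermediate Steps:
Z = -752 (Z = 3 - 1*755 = 3 - 755 = -752)
E(v, g) = 43/11
k(o) = (-752 + o)/(43/11 + o) (k(o) = (o - 752)/(o + 43/11) = (-752 + o)/(43/11 + o))
-2797805 - k(1167) = -2797805 - 11*(-752 + 1167)/(43 + 11*1167) = -2797805 - 11*415/(43 + 12837) = -2797805 - 11*415/12880 = -2797805 - 1*913/2576 = -2797805 - 913/2576 = -7207146593/2576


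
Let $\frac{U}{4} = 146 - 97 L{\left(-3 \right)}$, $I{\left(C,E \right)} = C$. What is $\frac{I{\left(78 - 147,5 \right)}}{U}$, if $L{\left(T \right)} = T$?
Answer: $- \frac{3}{76} \approx -0.039474$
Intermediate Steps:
$U = 1748$ ($U = 4 \left(146 - -291\right) = 4 \left(146 + 291\right) = 4 \cdot 437 = 1748$)
$\frac{I{\left(78 - 147,5 \right)}}{U} = \frac{78 - 147}{1748} = \left(78 - 147\right) \frac{1}{1748} = \left(-69\right) \frac{1}{1748} = - \frac{3}{76}$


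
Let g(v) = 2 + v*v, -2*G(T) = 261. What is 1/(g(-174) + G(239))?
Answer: 2/60295 ≈ 3.3170e-5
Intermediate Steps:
G(T) = -261/2 (G(T) = -½*261 = -261/2)
g(v) = 2 + v²
1/(g(-174) + G(239)) = 1/((2 + (-174)²) - 261/2) = 1/((2 + 30276) - 261/2) = 1/(30278 - 261/2) = 1/(60295/2) = 2/60295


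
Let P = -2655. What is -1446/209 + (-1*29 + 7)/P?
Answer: -3834532/554895 ≈ -6.9104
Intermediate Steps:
-1446/209 + (-1*29 + 7)/P = -1446/209 + (-1*29 + 7)/(-2655) = -1446*1/209 + (-29 + 7)*(-1/2655) = -1446/209 - 22*(-1/2655) = -1446/209 + 22/2655 = -3834532/554895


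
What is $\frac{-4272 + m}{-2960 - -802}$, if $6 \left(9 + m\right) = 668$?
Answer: $\frac{12509}{6474} \approx 1.9322$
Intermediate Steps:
$m = \frac{307}{3}$ ($m = -9 + \frac{1}{6} \cdot 668 = -9 + \frac{334}{3} = \frac{307}{3} \approx 102.33$)
$\frac{-4272 + m}{-2960 - -802} = \frac{-4272 + \frac{307}{3}}{-2960 - -802} = - \frac{12509}{3 \left(-2960 + \left(-1556 + 2358\right)\right)} = - \frac{12509}{3 \left(-2960 + 802\right)} = - \frac{12509}{3 \left(-2158\right)} = \left(- \frac{12509}{3}\right) \left(- \frac{1}{2158}\right) = \frac{12509}{6474}$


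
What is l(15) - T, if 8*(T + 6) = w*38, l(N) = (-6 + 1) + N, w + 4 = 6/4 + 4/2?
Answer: 147/8 ≈ 18.375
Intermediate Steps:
w = -½ (w = -4 + (6/4 + 4/2) = -4 + (6*(¼) + 4*(½)) = -4 + (3/2 + 2) = -4 + 7/2 = -½ ≈ -0.50000)
l(N) = -5 + N
T = -67/8 (T = -6 + (-½*38)/8 = -6 + (⅛)*(-19) = -6 - 19/8 = -67/8 ≈ -8.3750)
l(15) - T = (-5 + 15) - 1*(-67/8) = 10 + 67/8 = 147/8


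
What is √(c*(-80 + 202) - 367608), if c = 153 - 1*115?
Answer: 2*I*√90743 ≈ 602.47*I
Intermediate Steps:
c = 38 (c = 153 - 115 = 38)
√(c*(-80 + 202) - 367608) = √(38*(-80 + 202) - 367608) = √(38*122 - 367608) = √(4636 - 367608) = √(-362972) = 2*I*√90743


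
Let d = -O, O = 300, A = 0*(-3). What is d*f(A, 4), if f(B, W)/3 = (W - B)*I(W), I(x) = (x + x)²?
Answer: -230400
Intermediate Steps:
A = 0
I(x) = 4*x² (I(x) = (2*x)² = 4*x²)
f(B, W) = 12*W²*(W - B) (f(B, W) = 3*((W - B)*(4*W²)) = 3*(4*W²*(W - B)) = 12*W²*(W - B))
d = -300 (d = -1*300 = -300)
d*f(A, 4) = -3600*4²*(4 - 1*0) = -3600*16*(4 + 0) = -3600*16*4 = -300*768 = -230400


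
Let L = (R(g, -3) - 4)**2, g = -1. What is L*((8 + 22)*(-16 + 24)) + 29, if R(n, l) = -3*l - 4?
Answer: 269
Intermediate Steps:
R(n, l) = -4 - 3*l
L = 1 (L = ((-4 - 3*(-3)) - 4)**2 = ((-4 + 9) - 4)**2 = (5 - 4)**2 = 1**2 = 1)
L*((8 + 22)*(-16 + 24)) + 29 = 1*((8 + 22)*(-16 + 24)) + 29 = 1*(30*8) + 29 = 1*240 + 29 = 240 + 29 = 269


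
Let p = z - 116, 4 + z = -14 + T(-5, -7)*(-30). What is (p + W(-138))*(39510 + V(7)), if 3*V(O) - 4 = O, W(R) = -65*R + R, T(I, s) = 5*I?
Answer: 1119975368/3 ≈ 3.7333e+8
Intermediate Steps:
W(R) = -64*R
z = 732 (z = -4 + (-14 + (5*(-5))*(-30)) = -4 + (-14 - 25*(-30)) = -4 + (-14 + 750) = -4 + 736 = 732)
V(O) = 4/3 + O/3
p = 616 (p = 732 - 116 = 616)
(p + W(-138))*(39510 + V(7)) = (616 - 64*(-138))*(39510 + (4/3 + (⅓)*7)) = (616 + 8832)*(39510 + (4/3 + 7/3)) = 9448*(39510 + 11/3) = 9448*(118541/3) = 1119975368/3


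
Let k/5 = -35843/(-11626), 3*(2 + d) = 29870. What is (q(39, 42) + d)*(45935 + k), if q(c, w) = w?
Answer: 2670207259125/5813 ≈ 4.5935e+8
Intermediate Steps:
d = 29864/3 (d = -2 + (⅓)*29870 = -2 + 29870/3 = 29864/3 ≈ 9954.7)
k = 179215/11626 (k = 5*(-35843/(-11626)) = 5*(-35843*(-1/11626)) = 5*(35843/11626) = 179215/11626 ≈ 15.415)
(q(39, 42) + d)*(45935 + k) = (42 + 29864/3)*(45935 + 179215/11626) = (29990/3)*(534219525/11626) = 2670207259125/5813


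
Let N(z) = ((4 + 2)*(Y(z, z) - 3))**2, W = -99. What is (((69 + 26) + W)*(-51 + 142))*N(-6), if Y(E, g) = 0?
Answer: -117936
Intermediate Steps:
N(z) = 324 (N(z) = ((4 + 2)*(0 - 3))**2 = (6*(-3))**2 = (-18)**2 = 324)
(((69 + 26) + W)*(-51 + 142))*N(-6) = (((69 + 26) - 99)*(-51 + 142))*324 = ((95 - 99)*91)*324 = -4*91*324 = -364*324 = -117936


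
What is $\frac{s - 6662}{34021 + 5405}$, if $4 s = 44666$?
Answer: $\frac{3003}{26284} \approx 0.11425$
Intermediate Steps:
$s = \frac{22333}{2}$ ($s = \frac{1}{4} \cdot 44666 = \frac{22333}{2} \approx 11167.0$)
$\frac{s - 6662}{34021 + 5405} = \frac{\frac{22333}{2} - 6662}{34021 + 5405} = \frac{9009}{2 \cdot 39426} = \frac{9009}{2} \cdot \frac{1}{39426} = \frac{3003}{26284}$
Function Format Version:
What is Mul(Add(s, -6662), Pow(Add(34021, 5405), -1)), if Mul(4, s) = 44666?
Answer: Rational(3003, 26284) ≈ 0.11425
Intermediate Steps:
s = Rational(22333, 2) (s = Mul(Rational(1, 4), 44666) = Rational(22333, 2) ≈ 11167.)
Mul(Add(s, -6662), Pow(Add(34021, 5405), -1)) = Mul(Add(Rational(22333, 2), -6662), Pow(Add(34021, 5405), -1)) = Mul(Rational(9009, 2), Pow(39426, -1)) = Mul(Rational(9009, 2), Rational(1, 39426)) = Rational(3003, 26284)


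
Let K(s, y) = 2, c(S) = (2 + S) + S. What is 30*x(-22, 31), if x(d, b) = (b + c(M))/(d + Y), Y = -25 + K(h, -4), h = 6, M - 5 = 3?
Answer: -98/3 ≈ -32.667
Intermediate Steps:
M = 8 (M = 5 + 3 = 8)
c(S) = 2 + 2*S
Y = -23 (Y = -25 + 2 = -23)
x(d, b) = (18 + b)/(-23 + d) (x(d, b) = (b + (2 + 2*8))/(d - 23) = (b + (2 + 16))/(-23 + d) = (b + 18)/(-23 + d) = (18 + b)/(-23 + d))
30*x(-22, 31) = 30*((18 + 31)/(-23 - 22)) = 30*(49/(-45)) = 30*(-1/45*49) = 30*(-49/45) = -98/3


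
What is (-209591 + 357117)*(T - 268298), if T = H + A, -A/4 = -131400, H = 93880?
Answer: 51808475732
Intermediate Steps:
A = 525600 (A = -4*(-131400) = 525600)
T = 619480 (T = 93880 + 525600 = 619480)
(-209591 + 357117)*(T - 268298) = (-209591 + 357117)*(619480 - 268298) = 147526*351182 = 51808475732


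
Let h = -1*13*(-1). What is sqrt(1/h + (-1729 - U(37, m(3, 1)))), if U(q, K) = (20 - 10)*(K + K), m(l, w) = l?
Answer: 6*I*sqrt(8398)/13 ≈ 42.296*I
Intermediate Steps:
U(q, K) = 20*K (U(q, K) = 10*(2*K) = 20*K)
h = 13 (h = -13*(-1) = 13)
sqrt(1/h + (-1729 - U(37, m(3, 1)))) = sqrt(1/13 + (-1729 - 20*3)) = sqrt(1/13 + (-1729 - 1*60)) = sqrt(1/13 + (-1729 - 60)) = sqrt(1/13 - 1789) = sqrt(-23256/13) = 6*I*sqrt(8398)/13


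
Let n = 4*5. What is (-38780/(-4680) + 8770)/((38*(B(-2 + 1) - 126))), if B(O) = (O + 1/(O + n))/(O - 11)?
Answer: -2054119/1119690 ≈ -1.8345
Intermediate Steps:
n = 20
B(O) = (O + 1/(20 + O))/(-11 + O) (B(O) = (O + 1/(O + 20))/(O - 11) = (O + 1/(20 + O))/(-11 + O))
(-38780/(-4680) + 8770)/((38*(B(-2 + 1) - 126))) = (-38780/(-4680) + 8770)/((38*((1 + (-2 + 1)**2 + 20*(-2 + 1))/(-220 + (-2 + 1)**2 + 9*(-2 + 1)) - 126))) = (-38780*(-1/4680) + 8770)/((38*((1 + (-1)**2 + 20*(-1))/(-220 + (-1)**2 + 9*(-1)) - 126))) = (1939/234 + 8770)/((38*((1 + 1 - 20)/(-220 + 1 - 9) - 126))) = 2054119/(234*((38*(-18/(-228) - 126)))) = 2054119/(234*((38*(-1/228*(-18) - 126)))) = 2054119/(234*((38*(3/38 - 126)))) = 2054119/(234*((38*(-4785/38)))) = (2054119/234)/(-4785) = (2054119/234)*(-1/4785) = -2054119/1119690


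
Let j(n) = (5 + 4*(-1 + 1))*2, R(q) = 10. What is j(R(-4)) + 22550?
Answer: 22560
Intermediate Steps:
j(n) = 10 (j(n) = (5 + 4*0)*2 = (5 + 0)*2 = 5*2 = 10)
j(R(-4)) + 22550 = 10 + 22550 = 22560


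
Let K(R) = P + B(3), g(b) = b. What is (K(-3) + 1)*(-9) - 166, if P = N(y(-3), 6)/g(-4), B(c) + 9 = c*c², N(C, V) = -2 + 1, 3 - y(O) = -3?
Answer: -1357/4 ≈ -339.25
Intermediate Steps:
y(O) = 6 (y(O) = 3 - 1*(-3) = 3 + 3 = 6)
N(C, V) = -1
B(c) = -9 + c³ (B(c) = -9 + c*c² = -9 + c³)
P = ¼ (P = -1/(-4) = -1*(-¼) = ¼ ≈ 0.25000)
K(R) = 73/4 (K(R) = ¼ + (-9 + 3³) = ¼ + (-9 + 27) = ¼ + 18 = 73/4)
(K(-3) + 1)*(-9) - 166 = (73/4 + 1)*(-9) - 166 = (77/4)*(-9) - 166 = -693/4 - 166 = -1357/4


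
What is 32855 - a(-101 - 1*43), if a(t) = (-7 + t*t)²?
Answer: -429658586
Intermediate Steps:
a(t) = (-7 + t²)²
32855 - a(-101 - 1*43) = 32855 - (-7 + (-101 - 1*43)²)² = 32855 - (-7 + (-101 - 43)²)² = 32855 - (-7 + (-144)²)² = 32855 - (-7 + 20736)² = 32855 - 1*20729² = 32855 - 1*429691441 = 32855 - 429691441 = -429658586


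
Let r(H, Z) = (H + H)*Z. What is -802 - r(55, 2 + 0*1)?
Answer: -1022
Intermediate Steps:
r(H, Z) = 2*H*Z (r(H, Z) = (2*H)*Z = 2*H*Z)
-802 - r(55, 2 + 0*1) = -802 - 2*55*(2 + 0*1) = -802 - 2*55*(2 + 0) = -802 - 2*55*2 = -802 - 1*220 = -802 - 220 = -1022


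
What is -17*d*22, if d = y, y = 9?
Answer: -3366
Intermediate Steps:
d = 9
-17*d*22 = -17*9*22 = -153*22 = -3366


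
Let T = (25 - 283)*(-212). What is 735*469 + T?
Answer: 399411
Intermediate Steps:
T = 54696 (T = -258*(-212) = 54696)
735*469 + T = 735*469 + 54696 = 344715 + 54696 = 399411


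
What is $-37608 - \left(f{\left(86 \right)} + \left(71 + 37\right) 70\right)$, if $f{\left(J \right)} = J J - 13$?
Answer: $-52551$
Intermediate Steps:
$f{\left(J \right)} = -13 + J^{2}$ ($f{\left(J \right)} = J^{2} - 13 = -13 + J^{2}$)
$-37608 - \left(f{\left(86 \right)} + \left(71 + 37\right) 70\right) = -37608 - \left(\left(-13 + 86^{2}\right) + \left(71 + 37\right) 70\right) = -37608 - \left(\left(-13 + 7396\right) + 108 \cdot 70\right) = -37608 - \left(7383 + 7560\right) = -37608 - 14943 = -52551$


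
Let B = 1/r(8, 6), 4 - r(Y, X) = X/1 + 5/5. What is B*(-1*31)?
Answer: 31/3 ≈ 10.333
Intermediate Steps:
r(Y, X) = 3 - X (r(Y, X) = 4 - (X/1 + 5/5) = 4 - (X*1 + 5*(⅕)) = 4 - (X + 1) = 4 - (1 + X) = 4 + (-1 - X) = 3 - X)
B = -⅓ (B = 1/(3 - 1*6) = 1/(3 - 6) = 1/(-3) = -⅓ ≈ -0.33333)
B*(-1*31) = -(-1)*31/3 = -⅓*(-31) = 31/3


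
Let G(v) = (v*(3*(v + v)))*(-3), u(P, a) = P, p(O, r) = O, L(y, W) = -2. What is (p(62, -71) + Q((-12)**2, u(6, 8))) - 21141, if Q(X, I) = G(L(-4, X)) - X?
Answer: -21295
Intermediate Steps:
G(v) = -18*v**2 (G(v) = (v*(3*(2*v)))*(-3) = (v*(6*v))*(-3) = (6*v**2)*(-3) = -18*v**2)
Q(X, I) = -72 - X (Q(X, I) = -18*(-2)**2 - X = -18*4 - X = -72 - X)
(p(62, -71) + Q((-12)**2, u(6, 8))) - 21141 = (62 + (-72 - 1*(-12)**2)) - 21141 = (62 + (-72 - 1*144)) - 21141 = (62 + (-72 - 144)) - 21141 = (62 - 216) - 21141 = -154 - 21141 = -21295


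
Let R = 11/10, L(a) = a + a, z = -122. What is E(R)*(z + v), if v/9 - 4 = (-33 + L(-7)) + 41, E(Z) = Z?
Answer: -154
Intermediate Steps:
L(a) = 2*a
R = 11/10 (R = 11*(⅒) = 11/10 ≈ 1.1000)
v = -18 (v = 36 + 9*((-33 + 2*(-7)) + 41) = 36 + 9*((-33 - 14) + 41) = 36 + 9*(-47 + 41) = 36 + 9*(-6) = 36 - 54 = -18)
E(R)*(z + v) = 11*(-122 - 18)/10 = (11/10)*(-140) = -154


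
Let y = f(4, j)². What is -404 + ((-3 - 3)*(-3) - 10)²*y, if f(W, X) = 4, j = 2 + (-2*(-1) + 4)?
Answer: 620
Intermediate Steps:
j = 8 (j = 2 + (2 + 4) = 2 + 6 = 8)
y = 16 (y = 4² = 16)
-404 + ((-3 - 3)*(-3) - 10)²*y = -404 + ((-3 - 3)*(-3) - 10)²*16 = -404 + (-6*(-3) - 10)²*16 = -404 + (18 - 10)²*16 = -404 + 8²*16 = -404 + 64*16 = -404 + 1024 = 620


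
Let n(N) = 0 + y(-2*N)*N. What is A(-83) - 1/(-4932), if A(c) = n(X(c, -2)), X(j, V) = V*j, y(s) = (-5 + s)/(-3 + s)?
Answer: 275906279/1652220 ≈ 166.99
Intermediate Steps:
y(s) = (-5 + s)/(-3 + s)
n(N) = N*(-5 - 2*N)/(-3 - 2*N) (n(N) = 0 + ((-5 - 2*N)/(-3 - 2*N))*N = 0 + N*(-5 - 2*N)/(-3 - 2*N) = N*(-5 - 2*N)/(-3 - 2*N))
A(c) = -2*c*(5 - 4*c)/(3 - 4*c) (A(c) = (-2*c)*(5 + 2*(-2*c))/(3 + 2*(-2*c)) = (-2*c)*(5 - 4*c)/(3 - 4*c) = -2*c*(5 - 4*c)/(3 - 4*c))
A(-83) - 1/(-4932) = 2*(-83)*(5 - 4*(-83))/(-3 + 4*(-83)) - 1/(-4932) = 2*(-83)*(5 + 332)/(-3 - 332) - 1*(-1/4932) = 2*(-83)*337/(-335) + 1/4932 = 2*(-83)*(-1/335)*337 + 1/4932 = 55942/335 + 1/4932 = 275906279/1652220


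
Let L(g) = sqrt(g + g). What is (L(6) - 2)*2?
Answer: -4 + 4*sqrt(3) ≈ 2.9282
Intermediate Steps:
L(g) = sqrt(2)*sqrt(g) (L(g) = sqrt(2*g) = sqrt(2)*sqrt(g))
(L(6) - 2)*2 = (sqrt(2)*sqrt(6) - 2)*2 = (2*sqrt(3) - 2)*2 = (-2 + 2*sqrt(3))*2 = -4 + 4*sqrt(3)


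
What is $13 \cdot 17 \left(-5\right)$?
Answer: $-1105$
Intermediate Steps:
$13 \cdot 17 \left(-5\right) = 221 \left(-5\right) = -1105$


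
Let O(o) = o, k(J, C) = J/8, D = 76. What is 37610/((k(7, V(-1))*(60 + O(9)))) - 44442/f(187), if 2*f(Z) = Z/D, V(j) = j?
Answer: -3206489312/90321 ≈ -35501.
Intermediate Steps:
f(Z) = Z/152 (f(Z) = (Z/76)/2 = Z/152)
k(J, C) = J/8 (k(J, C) = J*(1/8) = J/8)
37610/((k(7, V(-1))*(60 + O(9)))) - 44442/f(187) = 37610/((((1/8)*7)*(60 + 9))) - 44442/((1/152)*187) = 37610/(((7/8)*69)) - 44442/187/152 = 37610/(483/8) - 44442*152/187 = 37610*(8/483) - 6755184/187 = 300880/483 - 6755184/187 = -3206489312/90321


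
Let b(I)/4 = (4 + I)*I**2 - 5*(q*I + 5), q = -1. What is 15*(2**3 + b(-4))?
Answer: -2580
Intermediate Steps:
b(I) = -100 + 20*I + 4*I**2*(4 + I) (b(I) = 4*((4 + I)*I**2 - 5*(-I + 5)) = 4*(I**2*(4 + I) - 5*(5 - I)) = 4*(I**2*(4 + I) + (-25 + 5*I)) = 4*(-25 + 5*I + I**2*(4 + I)) = -100 + 20*I + 4*I**2*(4 + I))
15*(2**3 + b(-4)) = 15*(2**3 + (-100 + 4*(-4)**3 + 16*(-4)**2 + 20*(-4))) = 15*(8 + (-100 + 4*(-64) + 16*16 - 80)) = 15*(8 + (-100 - 256 + 256 - 80)) = 15*(8 - 180) = 15*(-172) = -2580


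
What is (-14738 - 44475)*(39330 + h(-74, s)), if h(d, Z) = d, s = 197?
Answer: -2324465528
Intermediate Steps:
(-14738 - 44475)*(39330 + h(-74, s)) = (-14738 - 44475)*(39330 - 74) = -59213*39256 = -2324465528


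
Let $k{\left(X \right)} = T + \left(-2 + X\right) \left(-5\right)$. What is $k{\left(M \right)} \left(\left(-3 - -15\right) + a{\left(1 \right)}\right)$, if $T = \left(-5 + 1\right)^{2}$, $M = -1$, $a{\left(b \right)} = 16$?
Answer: $868$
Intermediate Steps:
$T = 16$ ($T = \left(-4\right)^{2} = 16$)
$k{\left(X \right)} = 26 - 5 X$ ($k{\left(X \right)} = 16 + \left(-2 + X\right) \left(-5\right) = 16 - \left(-10 + 5 X\right) = 26 - 5 X$)
$k{\left(M \right)} \left(\left(-3 - -15\right) + a{\left(1 \right)}\right) = \left(26 - -5\right) \left(\left(-3 - -15\right) + 16\right) = \left(26 + 5\right) \left(\left(-3 + 15\right) + 16\right) = 31 \left(12 + 16\right) = 31 \cdot 28 = 868$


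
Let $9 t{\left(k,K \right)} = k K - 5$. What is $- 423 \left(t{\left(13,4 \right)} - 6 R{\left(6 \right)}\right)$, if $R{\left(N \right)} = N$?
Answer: $13019$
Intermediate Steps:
$t{\left(k,K \right)} = - \frac{5}{9} + \frac{K k}{9}$ ($t{\left(k,K \right)} = \frac{k K - 5}{9} = \frac{K k - 5}{9} = \frac{-5 + K k}{9} = - \frac{5}{9} + \frac{K k}{9}$)
$- 423 \left(t{\left(13,4 \right)} - 6 R{\left(6 \right)}\right) = - 423 \left(\left(- \frac{5}{9} + \frac{1}{9} \cdot 4 \cdot 13\right) - 36\right) = - 423 \left(\left(- \frac{5}{9} + \frac{52}{9}\right) - 36\right) = - 423 \left(\frac{47}{9} - 36\right) = \left(-423\right) \left(- \frac{277}{9}\right) = 13019$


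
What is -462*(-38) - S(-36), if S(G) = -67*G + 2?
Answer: 15142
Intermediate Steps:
S(G) = 2 - 67*G
-462*(-38) - S(-36) = -462*(-38) - (2 - 67*(-36)) = 17556 - (2 + 2412) = 17556 - 1*2414 = 17556 - 2414 = 15142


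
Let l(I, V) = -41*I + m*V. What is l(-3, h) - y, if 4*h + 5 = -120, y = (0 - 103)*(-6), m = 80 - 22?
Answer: -4615/2 ≈ -2307.5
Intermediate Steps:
m = 58
y = 618 (y = -103*(-6) = 618)
h = -125/4 (h = -5/4 + (¼)*(-120) = -5/4 - 30 = -125/4 ≈ -31.250)
l(I, V) = -41*I + 58*V
l(-3, h) - y = (-41*(-3) + 58*(-125/4)) - 1*618 = (123 - 3625/2) - 618 = -3379/2 - 618 = -4615/2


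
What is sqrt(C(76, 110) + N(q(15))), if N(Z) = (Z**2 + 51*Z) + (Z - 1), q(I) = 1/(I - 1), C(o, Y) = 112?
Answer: sqrt(22485)/14 ≈ 10.711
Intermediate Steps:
q(I) = 1/(-1 + I)
N(Z) = -1 + Z**2 + 52*Z (N(Z) = (Z**2 + 51*Z) + (-1 + Z) = -1 + Z**2 + 52*Z)
sqrt(C(76, 110) + N(q(15))) = sqrt(112 + (-1 + (1/(-1 + 15))**2 + 52/(-1 + 15))) = sqrt(112 + (-1 + (1/14)**2 + 52/14)) = sqrt(112 + (-1 + (1/14)**2 + 52*(1/14))) = sqrt(112 + (-1 + 1/196 + 26/7)) = sqrt(112 + 533/196) = sqrt(22485/196) = sqrt(22485)/14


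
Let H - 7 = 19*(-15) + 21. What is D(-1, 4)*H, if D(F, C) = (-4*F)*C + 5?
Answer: -5397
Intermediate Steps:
H = -257 (H = 7 + (19*(-15) + 21) = 7 + (-285 + 21) = 7 - 264 = -257)
D(F, C) = 5 - 4*C*F (D(F, C) = -4*C*F + 5 = 5 - 4*C*F)
D(-1, 4)*H = (5 - 4*4*(-1))*(-257) = (5 + 16)*(-257) = 21*(-257) = -5397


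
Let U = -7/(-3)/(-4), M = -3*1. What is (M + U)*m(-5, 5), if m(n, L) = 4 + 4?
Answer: -86/3 ≈ -28.667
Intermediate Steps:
m(n, L) = 8
M = -3
U = -7/12 (U = -7*(-⅓)*(-¼) = (7/3)*(-¼) = -7/12 ≈ -0.58333)
(M + U)*m(-5, 5) = (-3 - 7/12)*8 = -43/12*8 = -86/3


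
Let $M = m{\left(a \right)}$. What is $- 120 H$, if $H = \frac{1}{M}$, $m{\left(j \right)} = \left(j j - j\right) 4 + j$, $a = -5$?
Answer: $- \frac{24}{23} \approx -1.0435$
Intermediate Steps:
$m{\left(j \right)} = - 3 j + 4 j^{2}$ ($m{\left(j \right)} = \left(j^{2} - j\right) 4 + j = \left(- 4 j + 4 j^{2}\right) + j = - 3 j + 4 j^{2}$)
$M = 115$ ($M = - 5 \left(-3 + 4 \left(-5\right)\right) = - 5 \left(-3 - 20\right) = \left(-5\right) \left(-23\right) = 115$)
$H = \frac{1}{115} \approx 0.0086956$
$- 120 H = \left(-120\right) \frac{1}{115} = - \frac{24}{23}$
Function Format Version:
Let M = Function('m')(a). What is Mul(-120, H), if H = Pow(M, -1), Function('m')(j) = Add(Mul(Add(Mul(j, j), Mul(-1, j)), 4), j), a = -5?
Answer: Rational(-24, 23) ≈ -1.0435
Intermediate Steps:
Function('m')(j) = Add(Mul(-3, j), Mul(4, Pow(j, 2))) (Function('m')(j) = Add(Mul(Add(Pow(j, 2), Mul(-1, j)), 4), j) = Add(Add(Mul(-4, j), Mul(4, Pow(j, 2))), j) = Add(Mul(-3, j), Mul(4, Pow(j, 2))))
M = 115 (M = Mul(-5, Add(-3, Mul(4, -5))) = Mul(-5, Add(-3, -20)) = Mul(-5, -23) = 115)
H = Rational(1, 115) (H = Pow(115, -1) = Rational(1, 115) ≈ 0.0086956)
Mul(-120, H) = Mul(-120, Rational(1, 115)) = Rational(-24, 23)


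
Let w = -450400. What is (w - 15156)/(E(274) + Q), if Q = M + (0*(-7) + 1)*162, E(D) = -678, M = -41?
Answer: 465556/557 ≈ 835.83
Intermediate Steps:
Q = 121 (Q = -41 + (0*(-7) + 1)*162 = -41 + (0 + 1)*162 = -41 + 1*162 = -41 + 162 = 121)
(w - 15156)/(E(274) + Q) = (-450400 - 15156)/(-678 + 121) = -465556/(-557) = -465556*(-1/557) = 465556/557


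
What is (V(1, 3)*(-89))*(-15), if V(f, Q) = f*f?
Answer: 1335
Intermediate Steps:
V(f, Q) = f**2
(V(1, 3)*(-89))*(-15) = (1**2*(-89))*(-15) = (1*(-89))*(-15) = -89*(-15) = 1335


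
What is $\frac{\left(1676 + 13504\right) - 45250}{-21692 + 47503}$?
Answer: $- \frac{30070}{25811} \approx -1.165$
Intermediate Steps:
$\frac{\left(1676 + 13504\right) - 45250}{-21692 + 47503} = \frac{15180 - 45250}{25811} = \left(-30070\right) \frac{1}{25811} = - \frac{30070}{25811}$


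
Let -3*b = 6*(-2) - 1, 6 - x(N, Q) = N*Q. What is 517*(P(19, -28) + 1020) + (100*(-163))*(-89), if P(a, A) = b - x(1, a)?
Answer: 5961004/3 ≈ 1.9870e+6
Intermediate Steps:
x(N, Q) = 6 - N*Q
b = 13/3 (b = -(6*(-2) - 1)/3 = -(-12 - 1)/3 = -⅓*(-13) = 13/3 ≈ 4.3333)
P(a, A) = -5/3 + a (P(a, A) = 13/3 - (6 - 1*1*a) = 13/3 - (6 - a) = 13/3 + (-6 + a) = -5/3 + a)
517*(P(19, -28) + 1020) + (100*(-163))*(-89) = 517*((-5/3 + 19) + 1020) + (100*(-163))*(-89) = 517*(52/3 + 1020) - 16300*(-89) = 517*(3112/3) + 1450700 = 1608904/3 + 1450700 = 5961004/3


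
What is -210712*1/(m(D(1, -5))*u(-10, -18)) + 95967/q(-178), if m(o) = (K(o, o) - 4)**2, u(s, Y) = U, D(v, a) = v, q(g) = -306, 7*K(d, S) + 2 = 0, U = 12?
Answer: -14568956/11475 ≈ -1269.6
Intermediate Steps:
K(d, S) = -2/7 (K(d, S) = -2/7 + (1/7)*0 = -2/7 + 0 = -2/7)
u(s, Y) = 12
m(o) = 900/49 (m(o) = (-2/7 - 4)**2 = (-30/7)**2 = 900/49)
-210712*1/(m(D(1, -5))*u(-10, -18)) + 95967/q(-178) = -210712/(12*(900/49)) + 95967/(-306) = -210712/10800/49 + 95967*(-1/306) = -210712*49/10800 - 10663/34 = -1290611/1350 - 10663/34 = -14568956/11475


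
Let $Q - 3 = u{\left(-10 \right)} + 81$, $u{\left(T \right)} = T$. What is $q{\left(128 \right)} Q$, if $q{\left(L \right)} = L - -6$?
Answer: $9916$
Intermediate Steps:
$q{\left(L \right)} = 6 + L$ ($q{\left(L \right)} = L + 6 = 6 + L$)
$Q = 74$ ($Q = 3 + \left(-10 + 81\right) = 3 + 71 = 74$)
$q{\left(128 \right)} Q = \left(6 + 128\right) 74 = 134 \cdot 74 = 9916$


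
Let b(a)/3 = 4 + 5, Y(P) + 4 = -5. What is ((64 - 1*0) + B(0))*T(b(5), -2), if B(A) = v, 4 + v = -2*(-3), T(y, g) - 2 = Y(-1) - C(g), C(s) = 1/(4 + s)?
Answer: -495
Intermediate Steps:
Y(P) = -9 (Y(P) = -4 - 5 = -9)
b(a) = 27 (b(a) = 3*(4 + 5) = 3*9 = 27)
T(y, g) = -7 - 1/(4 + g) (T(y, g) = 2 + (-9 - 1/(4 + g)) = -7 - 1/(4 + g))
v = 2 (v = -4 - 2*(-3) = -4 + 6 = 2)
B(A) = 2
((64 - 1*0) + B(0))*T(b(5), -2) = ((64 - 1*0) + 2)*((-29 - 7*(-2))/(4 - 2)) = ((64 + 0) + 2)*((-29 + 14)/2) = (64 + 2)*((½)*(-15)) = 66*(-15/2) = -495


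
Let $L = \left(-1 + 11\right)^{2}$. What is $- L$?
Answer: $-100$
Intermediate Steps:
$L = 100$ ($L = 10^{2} = 100$)
$- L = \left(-1\right) 100 = -100$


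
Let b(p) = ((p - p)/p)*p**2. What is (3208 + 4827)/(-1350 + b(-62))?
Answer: -1607/270 ≈ -5.9519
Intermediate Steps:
b(p) = 0 (b(p) = (0/p)*p**2 = 0*p**2 = 0)
(3208 + 4827)/(-1350 + b(-62)) = (3208 + 4827)/(-1350 + 0) = 8035/(-1350) = 8035*(-1/1350) = -1607/270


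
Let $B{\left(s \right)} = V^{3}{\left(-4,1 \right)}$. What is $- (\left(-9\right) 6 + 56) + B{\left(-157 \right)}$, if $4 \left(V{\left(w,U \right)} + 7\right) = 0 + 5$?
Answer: $- \frac{12295}{64} \approx -192.11$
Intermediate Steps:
$V{\left(w,U \right)} = - \frac{23}{4}$ ($V{\left(w,U \right)} = -7 + \frac{0 + 5}{4} = -7 + \frac{1}{4} \cdot 5 = -7 + \frac{5}{4} = - \frac{23}{4}$)
$B{\left(s \right)} = - \frac{12167}{64}$ ($B{\left(s \right)} = \left(- \frac{23}{4}\right)^{3} = - \frac{12167}{64}$)
$- (\left(-9\right) 6 + 56) + B{\left(-157 \right)} = - (\left(-9\right) 6 + 56) - \frac{12167}{64} = - (-54 + 56) - \frac{12167}{64} = \left(-1\right) 2 - \frac{12167}{64} = -2 - \frac{12167}{64} = - \frac{12295}{64}$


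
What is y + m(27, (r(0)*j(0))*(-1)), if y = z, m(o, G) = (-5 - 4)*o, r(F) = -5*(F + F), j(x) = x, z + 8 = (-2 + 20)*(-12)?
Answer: -467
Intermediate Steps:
z = -224 (z = -8 + (-2 + 20)*(-12) = -8 + 18*(-12) = -8 - 216 = -224)
r(F) = -10*F
m(o, G) = -9*o
y = -224
y + m(27, (r(0)*j(0))*(-1)) = -224 - 9*27 = -224 - 243 = -467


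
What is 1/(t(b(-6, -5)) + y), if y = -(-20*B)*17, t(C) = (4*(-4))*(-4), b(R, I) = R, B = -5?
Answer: -1/1636 ≈ -0.00061125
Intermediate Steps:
t(C) = 64 (t(C) = -16*(-4) = 64)
y = -1700 (y = -(-20*(-5))*17 = -100*17 = -1*1700 = -1700)
1/(t(b(-6, -5)) + y) = 1/(64 - 1700) = 1/(-1636) = -1/1636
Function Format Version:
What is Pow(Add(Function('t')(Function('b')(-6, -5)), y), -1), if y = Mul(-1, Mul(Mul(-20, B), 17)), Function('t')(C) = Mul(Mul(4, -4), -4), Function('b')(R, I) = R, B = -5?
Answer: Rational(-1, 1636) ≈ -0.00061125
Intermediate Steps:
Function('t')(C) = 64 (Function('t')(C) = Mul(-16, -4) = 64)
y = -1700 (y = Mul(-1, Mul(Mul(-20, -5), 17)) = Mul(-1, Mul(100, 17)) = Mul(-1, 1700) = -1700)
Pow(Add(Function('t')(Function('b')(-6, -5)), y), -1) = Pow(Add(64, -1700), -1) = Pow(-1636, -1) = Rational(-1, 1636)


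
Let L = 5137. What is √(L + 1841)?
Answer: √6978 ≈ 83.534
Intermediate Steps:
√(L + 1841) = √(5137 + 1841) = √6978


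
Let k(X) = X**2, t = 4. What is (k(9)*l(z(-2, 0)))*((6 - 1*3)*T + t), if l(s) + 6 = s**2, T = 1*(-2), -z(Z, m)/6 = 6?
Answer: -208980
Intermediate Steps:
z(Z, m) = -36 (z(Z, m) = -6*6 = -36)
T = -2
l(s) = -6 + s**2
(k(9)*l(z(-2, 0)))*((6 - 1*3)*T + t) = (9**2*(-6 + (-36)**2))*((6 - 1*3)*(-2) + 4) = (81*(-6 + 1296))*((6 - 3)*(-2) + 4) = (81*1290)*(3*(-2) + 4) = 104490*(-6 + 4) = 104490*(-2) = -208980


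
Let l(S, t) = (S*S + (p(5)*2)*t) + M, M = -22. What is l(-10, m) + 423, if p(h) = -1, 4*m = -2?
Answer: 502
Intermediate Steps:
m = -½ (m = (¼)*(-2) = -½ ≈ -0.50000)
l(S, t) = -22 + S² - 2*t (l(S, t) = (S*S + (-1*2)*t) - 22 = (S² - 2*t) - 22 = -22 + S² - 2*t)
l(-10, m) + 423 = (-22 + (-10)² - 2*(-½)) + 423 = (-22 + 100 + 1) + 423 = 79 + 423 = 502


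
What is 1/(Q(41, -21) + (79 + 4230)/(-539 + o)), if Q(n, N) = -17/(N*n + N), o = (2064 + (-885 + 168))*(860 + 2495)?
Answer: 996361443/20154380 ≈ 49.436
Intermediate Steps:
o = 4519185 (o = (2064 - 717)*3355 = 1347*3355 = 4519185)
Q(n, N) = -17/(N + N*n)
1/(Q(41, -21) + (79 + 4230)/(-539 + o)) = 1/(-17/(-21*(1 + 41)) + (79 + 4230)/(-539 + 4519185)) = 1/(-17*(-1/21)/42 + 4309/4518646) = 1/(-17*(-1/21)*1/42 + 4309*(1/4518646)) = 1/(17/882 + 4309/4518646) = 1/(20154380/996361443) = 996361443/20154380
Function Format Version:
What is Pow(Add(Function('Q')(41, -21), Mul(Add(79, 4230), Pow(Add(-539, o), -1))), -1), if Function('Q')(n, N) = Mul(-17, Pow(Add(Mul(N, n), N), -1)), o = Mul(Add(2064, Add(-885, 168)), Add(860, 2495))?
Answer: Rational(996361443, 20154380) ≈ 49.436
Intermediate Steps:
o = 4519185 (o = Mul(Add(2064, -717), 3355) = Mul(1347, 3355) = 4519185)
Function('Q')(n, N) = Mul(-17, Pow(Add(N, Mul(N, n)), -1))
Pow(Add(Function('Q')(41, -21), Mul(Add(79, 4230), Pow(Add(-539, o), -1))), -1) = Pow(Add(Mul(-17, Pow(-21, -1), Pow(Add(1, 41), -1)), Mul(Add(79, 4230), Pow(Add(-539, 4519185), -1))), -1) = Pow(Add(Mul(-17, Rational(-1, 21), Pow(42, -1)), Mul(4309, Pow(4518646, -1))), -1) = Pow(Add(Mul(-17, Rational(-1, 21), Rational(1, 42)), Mul(4309, Rational(1, 4518646))), -1) = Pow(Add(Rational(17, 882), Rational(4309, 4518646)), -1) = Pow(Rational(20154380, 996361443), -1) = Rational(996361443, 20154380)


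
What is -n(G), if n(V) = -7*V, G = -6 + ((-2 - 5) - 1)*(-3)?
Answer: 126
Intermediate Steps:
G = 18 (G = -6 + (-7 - 1)*(-3) = -6 - 8*(-3) = -6 + 24 = 18)
-n(G) = -(-7)*18 = -1*(-126) = 126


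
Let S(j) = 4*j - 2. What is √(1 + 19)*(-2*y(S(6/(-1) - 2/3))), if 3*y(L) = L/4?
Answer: 86*√5/9 ≈ 21.367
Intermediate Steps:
S(j) = -2 + 4*j
y(L) = L/12 (y(L) = (L/4)/3 = L/12)
√(1 + 19)*(-2*y(S(6/(-1) - 2/3))) = √(1 + 19)*(-(-2 + 4*(6/(-1) - 2/3))/6) = √20*(-(-2 + 4*(6*(-1) - 2*⅓))/6) = (2*√5)*(-(-2 + 4*(-6 - ⅔))/6) = (2*√5)*(-(-2 + 4*(-20/3))/6) = (2*√5)*(-(-2 - 80/3)/6) = (2*√5)*(-(-86)/(6*3)) = (2*√5)*(-2*(-43/18)) = (2*√5)*(43/9) = 86*√5/9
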